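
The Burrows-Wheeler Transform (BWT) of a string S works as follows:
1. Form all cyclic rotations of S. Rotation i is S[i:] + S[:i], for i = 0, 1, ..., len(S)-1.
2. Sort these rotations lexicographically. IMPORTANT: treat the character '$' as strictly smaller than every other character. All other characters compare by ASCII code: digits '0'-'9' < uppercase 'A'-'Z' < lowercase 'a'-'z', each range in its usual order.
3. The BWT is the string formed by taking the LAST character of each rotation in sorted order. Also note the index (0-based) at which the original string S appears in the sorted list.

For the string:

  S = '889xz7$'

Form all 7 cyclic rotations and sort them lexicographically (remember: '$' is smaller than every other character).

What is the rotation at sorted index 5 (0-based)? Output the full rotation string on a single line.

Answer: xz7$889

Derivation:
All 7 rotations (rotation i = S[i:]+S[:i]):
  rot[0] = 889xz7$
  rot[1] = 89xz7$8
  rot[2] = 9xz7$88
  rot[3] = xz7$889
  rot[4] = z7$889x
  rot[5] = 7$889xz
  rot[6] = $889xz7
Sorted (with $ < everything):
  sorted[0] = $889xz7
  sorted[1] = 7$889xz
  sorted[2] = 889xz7$
  sorted[3] = 89xz7$8
  sorted[4] = 9xz7$88
  sorted[5] = xz7$889
  sorted[6] = z7$889x
sorted[5] = xz7$889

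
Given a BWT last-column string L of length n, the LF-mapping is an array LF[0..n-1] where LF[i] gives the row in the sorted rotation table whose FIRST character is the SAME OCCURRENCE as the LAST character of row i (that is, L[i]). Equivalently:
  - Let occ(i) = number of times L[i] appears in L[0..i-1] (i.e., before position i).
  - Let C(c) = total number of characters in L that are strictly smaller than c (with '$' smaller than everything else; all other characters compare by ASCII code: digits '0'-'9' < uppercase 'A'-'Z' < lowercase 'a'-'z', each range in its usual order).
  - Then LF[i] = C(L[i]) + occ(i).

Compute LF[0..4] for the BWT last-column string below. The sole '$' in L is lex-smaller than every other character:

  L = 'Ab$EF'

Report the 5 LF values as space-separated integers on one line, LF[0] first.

Answer: 1 4 0 2 3

Derivation:
Char counts: '$':1, 'A':1, 'E':1, 'F':1, 'b':1
C (first-col start): C('$')=0, C('A')=1, C('E')=2, C('F')=3, C('b')=4
L[0]='A': occ=0, LF[0]=C('A')+0=1+0=1
L[1]='b': occ=0, LF[1]=C('b')+0=4+0=4
L[2]='$': occ=0, LF[2]=C('$')+0=0+0=0
L[3]='E': occ=0, LF[3]=C('E')+0=2+0=2
L[4]='F': occ=0, LF[4]=C('F')+0=3+0=3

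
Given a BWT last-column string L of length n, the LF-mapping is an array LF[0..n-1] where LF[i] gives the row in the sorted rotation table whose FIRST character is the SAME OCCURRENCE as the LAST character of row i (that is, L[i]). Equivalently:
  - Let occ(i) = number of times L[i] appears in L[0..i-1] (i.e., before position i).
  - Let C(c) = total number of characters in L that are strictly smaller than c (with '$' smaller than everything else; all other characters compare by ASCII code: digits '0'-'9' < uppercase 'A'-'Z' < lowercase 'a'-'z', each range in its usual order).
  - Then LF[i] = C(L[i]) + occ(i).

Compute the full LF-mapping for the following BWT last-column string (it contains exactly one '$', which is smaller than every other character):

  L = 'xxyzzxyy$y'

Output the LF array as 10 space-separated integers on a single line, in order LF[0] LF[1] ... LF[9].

Char counts: '$':1, 'x':3, 'y':4, 'z':2
C (first-col start): C('$')=0, C('x')=1, C('y')=4, C('z')=8
L[0]='x': occ=0, LF[0]=C('x')+0=1+0=1
L[1]='x': occ=1, LF[1]=C('x')+1=1+1=2
L[2]='y': occ=0, LF[2]=C('y')+0=4+0=4
L[3]='z': occ=0, LF[3]=C('z')+0=8+0=8
L[4]='z': occ=1, LF[4]=C('z')+1=8+1=9
L[5]='x': occ=2, LF[5]=C('x')+2=1+2=3
L[6]='y': occ=1, LF[6]=C('y')+1=4+1=5
L[7]='y': occ=2, LF[7]=C('y')+2=4+2=6
L[8]='$': occ=0, LF[8]=C('$')+0=0+0=0
L[9]='y': occ=3, LF[9]=C('y')+3=4+3=7

Answer: 1 2 4 8 9 3 5 6 0 7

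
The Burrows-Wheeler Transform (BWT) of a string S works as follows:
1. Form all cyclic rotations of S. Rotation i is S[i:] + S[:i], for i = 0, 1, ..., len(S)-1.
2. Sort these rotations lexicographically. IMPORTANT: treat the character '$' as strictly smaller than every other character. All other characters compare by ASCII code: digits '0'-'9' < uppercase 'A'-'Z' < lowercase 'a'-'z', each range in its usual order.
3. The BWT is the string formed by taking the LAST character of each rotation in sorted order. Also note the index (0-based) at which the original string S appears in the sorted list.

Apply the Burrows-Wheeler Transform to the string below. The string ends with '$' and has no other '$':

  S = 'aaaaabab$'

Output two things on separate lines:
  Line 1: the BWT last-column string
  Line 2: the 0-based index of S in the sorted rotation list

All 9 rotations (rotation i = S[i:]+S[:i]):
  rot[0] = aaaaabab$
  rot[1] = aaaabab$a
  rot[2] = aaabab$aa
  rot[3] = aabab$aaa
  rot[4] = abab$aaaa
  rot[5] = bab$aaaaa
  rot[6] = ab$aaaaab
  rot[7] = b$aaaaaba
  rot[8] = $aaaaabab
Sorted (with $ < everything):
  sorted[0] = $aaaaabab  (last char: 'b')
  sorted[1] = aaaaabab$  (last char: '$')
  sorted[2] = aaaabab$a  (last char: 'a')
  sorted[3] = aaabab$aa  (last char: 'a')
  sorted[4] = aabab$aaa  (last char: 'a')
  sorted[5] = ab$aaaaab  (last char: 'b')
  sorted[6] = abab$aaaa  (last char: 'a')
  sorted[7] = b$aaaaaba  (last char: 'a')
  sorted[8] = bab$aaaaa  (last char: 'a')
Last column: b$aaabaaa
Original string S is at sorted index 1

Answer: b$aaabaaa
1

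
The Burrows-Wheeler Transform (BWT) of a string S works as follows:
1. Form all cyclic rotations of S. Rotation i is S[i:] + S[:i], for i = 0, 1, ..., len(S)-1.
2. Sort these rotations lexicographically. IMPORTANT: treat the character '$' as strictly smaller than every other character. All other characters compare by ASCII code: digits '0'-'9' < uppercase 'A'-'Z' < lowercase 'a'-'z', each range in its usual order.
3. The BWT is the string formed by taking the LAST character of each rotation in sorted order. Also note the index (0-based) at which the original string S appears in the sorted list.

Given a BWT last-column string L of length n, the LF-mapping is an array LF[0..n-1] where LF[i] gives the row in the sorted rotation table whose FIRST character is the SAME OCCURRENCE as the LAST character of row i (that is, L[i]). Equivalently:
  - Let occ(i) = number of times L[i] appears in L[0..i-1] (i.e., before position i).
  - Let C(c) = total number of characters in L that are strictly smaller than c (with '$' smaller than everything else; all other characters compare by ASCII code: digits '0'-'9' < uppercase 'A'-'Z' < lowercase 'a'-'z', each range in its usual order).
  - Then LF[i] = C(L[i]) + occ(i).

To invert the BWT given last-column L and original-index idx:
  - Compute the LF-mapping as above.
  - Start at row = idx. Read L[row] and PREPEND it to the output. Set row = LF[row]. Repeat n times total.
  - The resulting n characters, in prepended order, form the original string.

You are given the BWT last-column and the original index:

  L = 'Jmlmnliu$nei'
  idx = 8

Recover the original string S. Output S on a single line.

Answer: millenniumJ$

Derivation:
LF mapping: 1 7 5 8 9 6 3 11 0 10 2 4
Walk LF starting at row 8, prepending L[row]:
  step 1: row=8, L[8]='$', prepend. Next row=LF[8]=0
  step 2: row=0, L[0]='J', prepend. Next row=LF[0]=1
  step 3: row=1, L[1]='m', prepend. Next row=LF[1]=7
  step 4: row=7, L[7]='u', prepend. Next row=LF[7]=11
  step 5: row=11, L[11]='i', prepend. Next row=LF[11]=4
  step 6: row=4, L[4]='n', prepend. Next row=LF[4]=9
  step 7: row=9, L[9]='n', prepend. Next row=LF[9]=10
  step 8: row=10, L[10]='e', prepend. Next row=LF[10]=2
  step 9: row=2, L[2]='l', prepend. Next row=LF[2]=5
  step 10: row=5, L[5]='l', prepend. Next row=LF[5]=6
  step 11: row=6, L[6]='i', prepend. Next row=LF[6]=3
  step 12: row=3, L[3]='m', prepend. Next row=LF[3]=8
Reversed output: millenniumJ$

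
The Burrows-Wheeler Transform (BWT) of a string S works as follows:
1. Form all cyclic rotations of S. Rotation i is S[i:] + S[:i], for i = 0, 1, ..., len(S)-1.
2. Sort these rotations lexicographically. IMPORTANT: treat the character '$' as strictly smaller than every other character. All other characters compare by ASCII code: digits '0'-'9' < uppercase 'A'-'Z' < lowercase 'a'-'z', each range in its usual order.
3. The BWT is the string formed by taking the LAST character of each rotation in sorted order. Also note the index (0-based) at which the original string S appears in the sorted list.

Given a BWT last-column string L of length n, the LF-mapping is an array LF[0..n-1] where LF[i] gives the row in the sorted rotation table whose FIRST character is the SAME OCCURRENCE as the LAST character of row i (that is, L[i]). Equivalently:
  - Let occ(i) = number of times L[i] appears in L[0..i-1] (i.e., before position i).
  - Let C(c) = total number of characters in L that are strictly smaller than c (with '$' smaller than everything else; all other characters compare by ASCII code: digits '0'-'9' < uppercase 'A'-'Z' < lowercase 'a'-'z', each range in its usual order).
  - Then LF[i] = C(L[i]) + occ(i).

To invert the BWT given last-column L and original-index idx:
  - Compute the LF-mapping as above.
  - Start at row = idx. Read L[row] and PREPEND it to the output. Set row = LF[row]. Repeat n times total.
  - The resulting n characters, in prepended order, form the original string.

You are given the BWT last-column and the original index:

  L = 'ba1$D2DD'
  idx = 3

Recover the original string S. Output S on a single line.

Answer: DDa12Db$

Derivation:
LF mapping: 7 6 1 0 3 2 4 5
Walk LF starting at row 3, prepending L[row]:
  step 1: row=3, L[3]='$', prepend. Next row=LF[3]=0
  step 2: row=0, L[0]='b', prepend. Next row=LF[0]=7
  step 3: row=7, L[7]='D', prepend. Next row=LF[7]=5
  step 4: row=5, L[5]='2', prepend. Next row=LF[5]=2
  step 5: row=2, L[2]='1', prepend. Next row=LF[2]=1
  step 6: row=1, L[1]='a', prepend. Next row=LF[1]=6
  step 7: row=6, L[6]='D', prepend. Next row=LF[6]=4
  step 8: row=4, L[4]='D', prepend. Next row=LF[4]=3
Reversed output: DDa12Db$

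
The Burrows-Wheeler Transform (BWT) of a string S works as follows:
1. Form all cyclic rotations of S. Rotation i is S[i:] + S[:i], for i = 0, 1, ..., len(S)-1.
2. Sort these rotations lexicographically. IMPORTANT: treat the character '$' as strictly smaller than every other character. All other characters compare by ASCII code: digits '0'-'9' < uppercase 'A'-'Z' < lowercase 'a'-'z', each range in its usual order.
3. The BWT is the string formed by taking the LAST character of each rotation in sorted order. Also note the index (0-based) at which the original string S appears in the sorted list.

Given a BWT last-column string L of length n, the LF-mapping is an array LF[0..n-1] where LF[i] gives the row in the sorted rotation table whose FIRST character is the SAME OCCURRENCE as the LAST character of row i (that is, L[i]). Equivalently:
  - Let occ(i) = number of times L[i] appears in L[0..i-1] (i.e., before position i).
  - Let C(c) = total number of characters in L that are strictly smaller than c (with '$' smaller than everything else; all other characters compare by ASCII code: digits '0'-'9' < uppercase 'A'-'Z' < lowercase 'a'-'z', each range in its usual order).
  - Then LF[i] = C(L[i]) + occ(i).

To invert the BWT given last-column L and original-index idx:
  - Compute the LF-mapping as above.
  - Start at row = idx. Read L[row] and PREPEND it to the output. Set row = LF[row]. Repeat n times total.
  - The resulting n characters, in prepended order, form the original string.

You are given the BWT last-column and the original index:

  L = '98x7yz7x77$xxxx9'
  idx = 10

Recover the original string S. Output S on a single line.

LF mapping: 6 5 8 1 14 15 2 9 3 4 0 10 11 12 13 7
Walk LF starting at row 10, prepending L[row]:
  step 1: row=10, L[10]='$', prepend. Next row=LF[10]=0
  step 2: row=0, L[0]='9', prepend. Next row=LF[0]=6
  step 3: row=6, L[6]='7', prepend. Next row=LF[6]=2
  step 4: row=2, L[2]='x', prepend. Next row=LF[2]=8
  step 5: row=8, L[8]='7', prepend. Next row=LF[8]=3
  step 6: row=3, L[3]='7', prepend. Next row=LF[3]=1
  step 7: row=1, L[1]='8', prepend. Next row=LF[1]=5
  step 8: row=5, L[5]='z', prepend. Next row=LF[5]=15
  step 9: row=15, L[15]='9', prepend. Next row=LF[15]=7
  step 10: row=7, L[7]='x', prepend. Next row=LF[7]=9
  step 11: row=9, L[9]='7', prepend. Next row=LF[9]=4
  step 12: row=4, L[4]='y', prepend. Next row=LF[4]=14
  step 13: row=14, L[14]='x', prepend. Next row=LF[14]=13
  step 14: row=13, L[13]='x', prepend. Next row=LF[13]=12
  step 15: row=12, L[12]='x', prepend. Next row=LF[12]=11
  step 16: row=11, L[11]='x', prepend. Next row=LF[11]=10
Reversed output: xxxxy7x9z877x79$

Answer: xxxxy7x9z877x79$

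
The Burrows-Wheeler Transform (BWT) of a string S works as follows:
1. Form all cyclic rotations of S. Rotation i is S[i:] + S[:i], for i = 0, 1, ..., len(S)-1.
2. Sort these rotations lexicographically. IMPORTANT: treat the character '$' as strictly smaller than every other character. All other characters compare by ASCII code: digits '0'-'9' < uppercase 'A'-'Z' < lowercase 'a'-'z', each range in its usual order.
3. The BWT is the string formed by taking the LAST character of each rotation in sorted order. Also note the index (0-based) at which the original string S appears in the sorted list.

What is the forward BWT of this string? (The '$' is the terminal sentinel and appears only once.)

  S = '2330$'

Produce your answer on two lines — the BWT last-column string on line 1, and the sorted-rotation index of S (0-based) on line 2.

Answer: 03$32
2

Derivation:
All 5 rotations (rotation i = S[i:]+S[:i]):
  rot[0] = 2330$
  rot[1] = 330$2
  rot[2] = 30$23
  rot[3] = 0$233
  rot[4] = $2330
Sorted (with $ < everything):
  sorted[0] = $2330  (last char: '0')
  sorted[1] = 0$233  (last char: '3')
  sorted[2] = 2330$  (last char: '$')
  sorted[3] = 30$23  (last char: '3')
  sorted[4] = 330$2  (last char: '2')
Last column: 03$32
Original string S is at sorted index 2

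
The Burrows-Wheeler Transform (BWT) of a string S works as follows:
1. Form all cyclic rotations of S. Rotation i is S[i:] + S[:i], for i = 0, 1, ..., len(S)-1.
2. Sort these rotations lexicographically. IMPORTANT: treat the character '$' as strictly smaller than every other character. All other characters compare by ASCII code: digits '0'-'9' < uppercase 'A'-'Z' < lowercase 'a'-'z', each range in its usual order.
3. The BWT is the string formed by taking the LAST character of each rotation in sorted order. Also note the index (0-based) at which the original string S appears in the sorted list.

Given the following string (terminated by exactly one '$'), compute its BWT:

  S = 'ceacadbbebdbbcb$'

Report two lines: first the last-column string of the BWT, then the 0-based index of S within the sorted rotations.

All 16 rotations (rotation i = S[i:]+S[:i]):
  rot[0] = ceacadbbebdbbcb$
  rot[1] = eacadbbebdbbcb$c
  rot[2] = acadbbebdbbcb$ce
  rot[3] = cadbbebdbbcb$cea
  rot[4] = adbbebdbbcb$ceac
  rot[5] = dbbebdbbcb$ceaca
  rot[6] = bbebdbbcb$ceacad
  rot[7] = bebdbbcb$ceacadb
  rot[8] = ebdbbcb$ceacadbb
  rot[9] = bdbbcb$ceacadbbe
  rot[10] = dbbcb$ceacadbbeb
  rot[11] = bbcb$ceacadbbebd
  rot[12] = bcb$ceacadbbebdb
  rot[13] = cb$ceacadbbebdbb
  rot[14] = b$ceacadbbebdbbc
  rot[15] = $ceacadbbebdbbcb
Sorted (with $ < everything):
  sorted[0] = $ceacadbbebdbbcb  (last char: 'b')
  sorted[1] = acadbbebdbbcb$ce  (last char: 'e')
  sorted[2] = adbbebdbbcb$ceac  (last char: 'c')
  sorted[3] = b$ceacadbbebdbbc  (last char: 'c')
  sorted[4] = bbcb$ceacadbbebd  (last char: 'd')
  sorted[5] = bbebdbbcb$ceacad  (last char: 'd')
  sorted[6] = bcb$ceacadbbebdb  (last char: 'b')
  sorted[7] = bdbbcb$ceacadbbe  (last char: 'e')
  sorted[8] = bebdbbcb$ceacadb  (last char: 'b')
  sorted[9] = cadbbebdbbcb$cea  (last char: 'a')
  sorted[10] = cb$ceacadbbebdbb  (last char: 'b')
  sorted[11] = ceacadbbebdbbcb$  (last char: '$')
  sorted[12] = dbbcb$ceacadbbeb  (last char: 'b')
  sorted[13] = dbbebdbbcb$ceaca  (last char: 'a')
  sorted[14] = eacadbbebdbbcb$c  (last char: 'c')
  sorted[15] = ebdbbcb$ceacadbb  (last char: 'b')
Last column: beccddbebab$bacb
Original string S is at sorted index 11

Answer: beccddbebab$bacb
11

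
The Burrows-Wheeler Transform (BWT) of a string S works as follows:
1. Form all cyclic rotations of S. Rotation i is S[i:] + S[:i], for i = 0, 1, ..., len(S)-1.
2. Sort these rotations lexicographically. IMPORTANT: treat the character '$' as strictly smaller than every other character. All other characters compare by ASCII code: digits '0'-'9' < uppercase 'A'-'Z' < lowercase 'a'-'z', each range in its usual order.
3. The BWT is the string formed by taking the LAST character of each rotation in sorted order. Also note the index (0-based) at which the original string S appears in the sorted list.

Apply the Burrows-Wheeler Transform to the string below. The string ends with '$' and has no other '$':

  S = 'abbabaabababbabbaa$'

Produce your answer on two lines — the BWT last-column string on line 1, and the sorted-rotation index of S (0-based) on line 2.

All 19 rotations (rotation i = S[i:]+S[:i]):
  rot[0] = abbabaabababbabbaa$
  rot[1] = bbabaabababbabbaa$a
  rot[2] = babaabababbabbaa$ab
  rot[3] = abaabababbabbaa$abb
  rot[4] = baabababbabbaa$abba
  rot[5] = aabababbabbaa$abbab
  rot[6] = abababbabbaa$abbaba
  rot[7] = bababbabbaa$abbabaa
  rot[8] = ababbabbaa$abbabaab
  rot[9] = babbabbaa$abbabaaba
  rot[10] = abbabbaa$abbabaabab
  rot[11] = bbabbaa$abbabaababa
  rot[12] = babbaa$abbabaababab
  rot[13] = abbaa$abbabaabababb
  rot[14] = bbaa$abbabaabababba
  rot[15] = baa$abbabaabababbab
  rot[16] = aa$abbabaabababbabb
  rot[17] = a$abbabaabababbabba
  rot[18] = $abbabaabababbabbaa
Sorted (with $ < everything):
  sorted[0] = $abbabaabababbabbaa  (last char: 'a')
  sorted[1] = a$abbabaabababbabba  (last char: 'a')
  sorted[2] = aa$abbabaabababbabb  (last char: 'b')
  sorted[3] = aabababbabbaa$abbab  (last char: 'b')
  sorted[4] = abaabababbabbaa$abb  (last char: 'b')
  sorted[5] = abababbabbaa$abbaba  (last char: 'a')
  sorted[6] = ababbabbaa$abbabaab  (last char: 'b')
  sorted[7] = abbaa$abbabaabababb  (last char: 'b')
  sorted[8] = abbabaabababbabbaa$  (last char: '$')
  sorted[9] = abbabbaa$abbabaabab  (last char: 'b')
  sorted[10] = baa$abbabaabababbab  (last char: 'b')
  sorted[11] = baabababbabbaa$abba  (last char: 'a')
  sorted[12] = babaabababbabbaa$ab  (last char: 'b')
  sorted[13] = bababbabbaa$abbabaa  (last char: 'a')
  sorted[14] = babbaa$abbabaababab  (last char: 'b')
  sorted[15] = babbabbaa$abbabaaba  (last char: 'a')
  sorted[16] = bbaa$abbabaabababba  (last char: 'a')
  sorted[17] = bbabaabababbabbaa$a  (last char: 'a')
  sorted[18] = bbabbaa$abbabaababa  (last char: 'a')
Last column: aabbbabb$bbababaaaa
Original string S is at sorted index 8

Answer: aabbbabb$bbababaaaa
8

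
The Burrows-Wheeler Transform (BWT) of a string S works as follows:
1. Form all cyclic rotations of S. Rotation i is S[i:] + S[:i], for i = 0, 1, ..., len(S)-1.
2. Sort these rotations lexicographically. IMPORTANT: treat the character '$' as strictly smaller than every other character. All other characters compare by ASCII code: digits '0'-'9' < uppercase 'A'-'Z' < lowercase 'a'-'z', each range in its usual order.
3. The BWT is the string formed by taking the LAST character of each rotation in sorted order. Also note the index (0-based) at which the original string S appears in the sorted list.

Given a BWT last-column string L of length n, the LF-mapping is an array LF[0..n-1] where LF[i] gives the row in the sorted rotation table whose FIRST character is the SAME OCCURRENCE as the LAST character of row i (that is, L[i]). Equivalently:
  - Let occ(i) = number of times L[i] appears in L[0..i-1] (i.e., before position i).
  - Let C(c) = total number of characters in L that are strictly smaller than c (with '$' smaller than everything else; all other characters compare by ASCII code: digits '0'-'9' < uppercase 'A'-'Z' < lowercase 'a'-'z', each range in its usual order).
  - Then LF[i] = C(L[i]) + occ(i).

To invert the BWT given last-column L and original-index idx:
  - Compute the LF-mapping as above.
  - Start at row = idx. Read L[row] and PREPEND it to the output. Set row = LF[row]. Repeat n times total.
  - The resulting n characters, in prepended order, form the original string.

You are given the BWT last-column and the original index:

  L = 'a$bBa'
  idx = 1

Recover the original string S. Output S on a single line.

Answer: Baba$

Derivation:
LF mapping: 2 0 4 1 3
Walk LF starting at row 1, prepending L[row]:
  step 1: row=1, L[1]='$', prepend. Next row=LF[1]=0
  step 2: row=0, L[0]='a', prepend. Next row=LF[0]=2
  step 3: row=2, L[2]='b', prepend. Next row=LF[2]=4
  step 4: row=4, L[4]='a', prepend. Next row=LF[4]=3
  step 5: row=3, L[3]='B', prepend. Next row=LF[3]=1
Reversed output: Baba$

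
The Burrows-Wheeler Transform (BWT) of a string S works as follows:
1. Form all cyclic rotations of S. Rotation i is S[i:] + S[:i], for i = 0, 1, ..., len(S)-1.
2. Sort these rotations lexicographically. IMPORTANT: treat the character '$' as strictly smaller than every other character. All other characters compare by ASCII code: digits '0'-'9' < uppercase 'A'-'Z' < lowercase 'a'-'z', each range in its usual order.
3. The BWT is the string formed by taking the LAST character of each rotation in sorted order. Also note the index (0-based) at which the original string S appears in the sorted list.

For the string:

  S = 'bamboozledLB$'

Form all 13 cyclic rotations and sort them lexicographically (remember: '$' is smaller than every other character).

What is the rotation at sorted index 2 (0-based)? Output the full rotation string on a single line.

All 13 rotations (rotation i = S[i:]+S[:i]):
  rot[0] = bamboozledLB$
  rot[1] = amboozledLB$b
  rot[2] = mboozledLB$ba
  rot[3] = boozledLB$bam
  rot[4] = oozledLB$bamb
  rot[5] = ozledLB$bambo
  rot[6] = zledLB$bamboo
  rot[7] = ledLB$bambooz
  rot[8] = edLB$bamboozl
  rot[9] = dLB$bamboozle
  rot[10] = LB$bamboozled
  rot[11] = B$bamboozledL
  rot[12] = $bamboozledLB
Sorted (with $ < everything):
  sorted[0] = $bamboozledLB
  sorted[1] = B$bamboozledL
  sorted[2] = LB$bamboozled
  sorted[3] = amboozledLB$b
  sorted[4] = bamboozledLB$
  sorted[5] = boozledLB$bam
  sorted[6] = dLB$bamboozle
  sorted[7] = edLB$bamboozl
  sorted[8] = ledLB$bambooz
  sorted[9] = mboozledLB$ba
  sorted[10] = oozledLB$bamb
  sorted[11] = ozledLB$bambo
  sorted[12] = zledLB$bamboo
sorted[2] = LB$bamboozled

Answer: LB$bamboozled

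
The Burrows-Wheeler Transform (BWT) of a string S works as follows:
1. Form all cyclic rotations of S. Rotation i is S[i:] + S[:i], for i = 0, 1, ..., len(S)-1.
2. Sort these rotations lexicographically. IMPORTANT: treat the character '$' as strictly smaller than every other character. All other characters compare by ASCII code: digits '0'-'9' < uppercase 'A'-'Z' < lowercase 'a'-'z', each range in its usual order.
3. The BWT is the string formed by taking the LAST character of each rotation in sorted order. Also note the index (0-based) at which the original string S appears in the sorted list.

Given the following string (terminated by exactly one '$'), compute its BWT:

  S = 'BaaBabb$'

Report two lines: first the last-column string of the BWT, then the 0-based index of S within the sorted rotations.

Answer: b$aaBBba
1

Derivation:
All 8 rotations (rotation i = S[i:]+S[:i]):
  rot[0] = BaaBabb$
  rot[1] = aaBabb$B
  rot[2] = aBabb$Ba
  rot[3] = Babb$Baa
  rot[4] = abb$BaaB
  rot[5] = bb$BaaBa
  rot[6] = b$BaaBab
  rot[7] = $BaaBabb
Sorted (with $ < everything):
  sorted[0] = $BaaBabb  (last char: 'b')
  sorted[1] = BaaBabb$  (last char: '$')
  sorted[2] = Babb$Baa  (last char: 'a')
  sorted[3] = aBabb$Ba  (last char: 'a')
  sorted[4] = aaBabb$B  (last char: 'B')
  sorted[5] = abb$BaaB  (last char: 'B')
  sorted[6] = b$BaaBab  (last char: 'b')
  sorted[7] = bb$BaaBa  (last char: 'a')
Last column: b$aaBBba
Original string S is at sorted index 1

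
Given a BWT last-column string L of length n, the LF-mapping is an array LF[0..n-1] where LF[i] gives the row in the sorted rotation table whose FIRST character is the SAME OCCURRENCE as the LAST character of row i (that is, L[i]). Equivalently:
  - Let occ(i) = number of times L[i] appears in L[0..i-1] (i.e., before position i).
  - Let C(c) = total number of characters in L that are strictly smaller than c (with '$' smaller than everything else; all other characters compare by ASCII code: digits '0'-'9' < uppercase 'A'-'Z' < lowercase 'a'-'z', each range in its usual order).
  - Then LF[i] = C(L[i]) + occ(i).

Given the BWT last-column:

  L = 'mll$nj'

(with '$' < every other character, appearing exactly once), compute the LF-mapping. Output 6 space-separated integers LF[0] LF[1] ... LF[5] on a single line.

Answer: 4 2 3 0 5 1

Derivation:
Char counts: '$':1, 'j':1, 'l':2, 'm':1, 'n':1
C (first-col start): C('$')=0, C('j')=1, C('l')=2, C('m')=4, C('n')=5
L[0]='m': occ=0, LF[0]=C('m')+0=4+0=4
L[1]='l': occ=0, LF[1]=C('l')+0=2+0=2
L[2]='l': occ=1, LF[2]=C('l')+1=2+1=3
L[3]='$': occ=0, LF[3]=C('$')+0=0+0=0
L[4]='n': occ=0, LF[4]=C('n')+0=5+0=5
L[5]='j': occ=0, LF[5]=C('j')+0=1+0=1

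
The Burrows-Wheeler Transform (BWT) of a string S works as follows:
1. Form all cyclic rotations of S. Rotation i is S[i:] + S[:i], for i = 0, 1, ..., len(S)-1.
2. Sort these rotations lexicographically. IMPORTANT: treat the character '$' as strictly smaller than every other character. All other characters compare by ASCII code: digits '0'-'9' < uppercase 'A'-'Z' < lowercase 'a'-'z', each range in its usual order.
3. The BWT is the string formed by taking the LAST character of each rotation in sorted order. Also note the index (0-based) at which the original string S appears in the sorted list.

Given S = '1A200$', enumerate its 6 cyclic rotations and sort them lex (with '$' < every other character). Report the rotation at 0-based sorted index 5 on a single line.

Answer: A200$1

Derivation:
All 6 rotations (rotation i = S[i:]+S[:i]):
  rot[0] = 1A200$
  rot[1] = A200$1
  rot[2] = 200$1A
  rot[3] = 00$1A2
  rot[4] = 0$1A20
  rot[5] = $1A200
Sorted (with $ < everything):
  sorted[0] = $1A200
  sorted[1] = 0$1A20
  sorted[2] = 00$1A2
  sorted[3] = 1A200$
  sorted[4] = 200$1A
  sorted[5] = A200$1
sorted[5] = A200$1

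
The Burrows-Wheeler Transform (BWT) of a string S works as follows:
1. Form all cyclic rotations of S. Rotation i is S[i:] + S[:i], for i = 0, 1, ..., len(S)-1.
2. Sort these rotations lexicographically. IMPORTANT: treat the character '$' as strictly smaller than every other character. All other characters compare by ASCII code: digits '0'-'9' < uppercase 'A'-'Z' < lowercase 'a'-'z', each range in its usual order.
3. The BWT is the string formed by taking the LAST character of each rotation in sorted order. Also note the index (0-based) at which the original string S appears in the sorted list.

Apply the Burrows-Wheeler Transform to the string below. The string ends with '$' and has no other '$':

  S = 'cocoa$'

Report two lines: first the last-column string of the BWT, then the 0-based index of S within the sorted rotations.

Answer: aoo$cc
3

Derivation:
All 6 rotations (rotation i = S[i:]+S[:i]):
  rot[0] = cocoa$
  rot[1] = ocoa$c
  rot[2] = coa$co
  rot[3] = oa$coc
  rot[4] = a$coco
  rot[5] = $cocoa
Sorted (with $ < everything):
  sorted[0] = $cocoa  (last char: 'a')
  sorted[1] = a$coco  (last char: 'o')
  sorted[2] = coa$co  (last char: 'o')
  sorted[3] = cocoa$  (last char: '$')
  sorted[4] = oa$coc  (last char: 'c')
  sorted[5] = ocoa$c  (last char: 'c')
Last column: aoo$cc
Original string S is at sorted index 3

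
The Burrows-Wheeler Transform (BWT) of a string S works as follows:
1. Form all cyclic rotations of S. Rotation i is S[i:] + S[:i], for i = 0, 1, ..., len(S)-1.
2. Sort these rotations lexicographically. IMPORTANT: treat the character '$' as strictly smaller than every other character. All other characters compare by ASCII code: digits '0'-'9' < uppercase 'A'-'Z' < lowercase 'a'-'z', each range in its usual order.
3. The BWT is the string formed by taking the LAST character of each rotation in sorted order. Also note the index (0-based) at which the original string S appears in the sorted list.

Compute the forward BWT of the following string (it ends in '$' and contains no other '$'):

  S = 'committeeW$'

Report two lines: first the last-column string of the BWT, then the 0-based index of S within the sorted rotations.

Answer: We$etmmocti
2

Derivation:
All 11 rotations (rotation i = S[i:]+S[:i]):
  rot[0] = committeeW$
  rot[1] = ommitteeW$c
  rot[2] = mmitteeW$co
  rot[3] = mitteeW$com
  rot[4] = itteeW$comm
  rot[5] = tteeW$commi
  rot[6] = teeW$commit
  rot[7] = eeW$committ
  rot[8] = eW$committe
  rot[9] = W$committee
  rot[10] = $committeeW
Sorted (with $ < everything):
  sorted[0] = $committeeW  (last char: 'W')
  sorted[1] = W$committee  (last char: 'e')
  sorted[2] = committeeW$  (last char: '$')
  sorted[3] = eW$committe  (last char: 'e')
  sorted[4] = eeW$committ  (last char: 't')
  sorted[5] = itteeW$comm  (last char: 'm')
  sorted[6] = mitteeW$com  (last char: 'm')
  sorted[7] = mmitteeW$co  (last char: 'o')
  sorted[8] = ommitteeW$c  (last char: 'c')
  sorted[9] = teeW$commit  (last char: 't')
  sorted[10] = tteeW$commi  (last char: 'i')
Last column: We$etmmocti
Original string S is at sorted index 2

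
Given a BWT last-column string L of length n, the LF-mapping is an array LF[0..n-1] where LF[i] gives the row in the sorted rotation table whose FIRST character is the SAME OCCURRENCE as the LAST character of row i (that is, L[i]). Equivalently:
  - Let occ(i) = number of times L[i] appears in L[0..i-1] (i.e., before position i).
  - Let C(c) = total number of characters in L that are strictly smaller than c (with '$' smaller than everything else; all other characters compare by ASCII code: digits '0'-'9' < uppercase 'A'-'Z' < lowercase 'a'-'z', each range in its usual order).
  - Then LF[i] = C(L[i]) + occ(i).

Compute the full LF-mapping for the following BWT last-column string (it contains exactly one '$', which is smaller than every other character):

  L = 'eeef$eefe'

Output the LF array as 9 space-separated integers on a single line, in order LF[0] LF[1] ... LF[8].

Answer: 1 2 3 7 0 4 5 8 6

Derivation:
Char counts: '$':1, 'e':6, 'f':2
C (first-col start): C('$')=0, C('e')=1, C('f')=7
L[0]='e': occ=0, LF[0]=C('e')+0=1+0=1
L[1]='e': occ=1, LF[1]=C('e')+1=1+1=2
L[2]='e': occ=2, LF[2]=C('e')+2=1+2=3
L[3]='f': occ=0, LF[3]=C('f')+0=7+0=7
L[4]='$': occ=0, LF[4]=C('$')+0=0+0=0
L[5]='e': occ=3, LF[5]=C('e')+3=1+3=4
L[6]='e': occ=4, LF[6]=C('e')+4=1+4=5
L[7]='f': occ=1, LF[7]=C('f')+1=7+1=8
L[8]='e': occ=5, LF[8]=C('e')+5=1+5=6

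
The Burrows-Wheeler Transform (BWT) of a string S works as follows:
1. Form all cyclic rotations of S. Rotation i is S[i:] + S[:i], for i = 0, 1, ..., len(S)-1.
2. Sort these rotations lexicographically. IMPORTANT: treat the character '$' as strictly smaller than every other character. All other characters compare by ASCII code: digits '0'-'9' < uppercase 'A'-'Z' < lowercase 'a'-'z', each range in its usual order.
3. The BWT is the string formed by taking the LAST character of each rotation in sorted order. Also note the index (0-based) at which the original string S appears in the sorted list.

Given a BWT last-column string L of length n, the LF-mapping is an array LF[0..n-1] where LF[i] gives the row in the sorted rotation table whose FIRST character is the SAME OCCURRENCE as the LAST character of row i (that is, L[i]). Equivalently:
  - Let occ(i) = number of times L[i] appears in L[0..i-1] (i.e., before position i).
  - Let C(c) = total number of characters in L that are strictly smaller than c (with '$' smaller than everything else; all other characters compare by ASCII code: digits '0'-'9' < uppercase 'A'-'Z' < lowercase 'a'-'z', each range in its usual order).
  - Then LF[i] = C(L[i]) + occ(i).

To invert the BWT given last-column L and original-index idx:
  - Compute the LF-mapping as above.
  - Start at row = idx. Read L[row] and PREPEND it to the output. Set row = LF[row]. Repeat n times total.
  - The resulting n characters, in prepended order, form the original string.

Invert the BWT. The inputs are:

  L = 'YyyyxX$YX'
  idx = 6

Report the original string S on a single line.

Answer: yXxYyXyY$

Derivation:
LF mapping: 3 6 7 8 5 1 0 4 2
Walk LF starting at row 6, prepending L[row]:
  step 1: row=6, L[6]='$', prepend. Next row=LF[6]=0
  step 2: row=0, L[0]='Y', prepend. Next row=LF[0]=3
  step 3: row=3, L[3]='y', prepend. Next row=LF[3]=8
  step 4: row=8, L[8]='X', prepend. Next row=LF[8]=2
  step 5: row=2, L[2]='y', prepend. Next row=LF[2]=7
  step 6: row=7, L[7]='Y', prepend. Next row=LF[7]=4
  step 7: row=4, L[4]='x', prepend. Next row=LF[4]=5
  step 8: row=5, L[5]='X', prepend. Next row=LF[5]=1
  step 9: row=1, L[1]='y', prepend. Next row=LF[1]=6
Reversed output: yXxYyXyY$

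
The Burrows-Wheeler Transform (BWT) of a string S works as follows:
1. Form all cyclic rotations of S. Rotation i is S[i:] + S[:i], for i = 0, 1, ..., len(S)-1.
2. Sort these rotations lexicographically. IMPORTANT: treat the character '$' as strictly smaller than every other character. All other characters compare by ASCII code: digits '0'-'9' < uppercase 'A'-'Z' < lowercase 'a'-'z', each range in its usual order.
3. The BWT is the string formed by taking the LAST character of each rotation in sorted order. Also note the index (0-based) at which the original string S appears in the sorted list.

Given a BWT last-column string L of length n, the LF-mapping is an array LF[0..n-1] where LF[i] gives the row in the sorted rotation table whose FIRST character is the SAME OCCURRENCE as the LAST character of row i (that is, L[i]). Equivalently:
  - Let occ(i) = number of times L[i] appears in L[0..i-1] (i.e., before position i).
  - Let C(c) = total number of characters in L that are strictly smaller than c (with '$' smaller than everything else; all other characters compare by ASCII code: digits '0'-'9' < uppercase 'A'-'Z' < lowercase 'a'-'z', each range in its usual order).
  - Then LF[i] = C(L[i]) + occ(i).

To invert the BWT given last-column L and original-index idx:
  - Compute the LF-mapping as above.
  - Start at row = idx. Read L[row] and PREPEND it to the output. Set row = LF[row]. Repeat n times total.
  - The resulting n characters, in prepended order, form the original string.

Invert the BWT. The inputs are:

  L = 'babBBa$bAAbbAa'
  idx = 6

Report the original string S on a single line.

Answer: aAabbaBBAbbAb$

Derivation:
LF mapping: 9 6 10 4 5 7 0 11 1 2 12 13 3 8
Walk LF starting at row 6, prepending L[row]:
  step 1: row=6, L[6]='$', prepend. Next row=LF[6]=0
  step 2: row=0, L[0]='b', prepend. Next row=LF[0]=9
  step 3: row=9, L[9]='A', prepend. Next row=LF[9]=2
  step 4: row=2, L[2]='b', prepend. Next row=LF[2]=10
  step 5: row=10, L[10]='b', prepend. Next row=LF[10]=12
  step 6: row=12, L[12]='A', prepend. Next row=LF[12]=3
  step 7: row=3, L[3]='B', prepend. Next row=LF[3]=4
  step 8: row=4, L[4]='B', prepend. Next row=LF[4]=5
  step 9: row=5, L[5]='a', prepend. Next row=LF[5]=7
  step 10: row=7, L[7]='b', prepend. Next row=LF[7]=11
  step 11: row=11, L[11]='b', prepend. Next row=LF[11]=13
  step 12: row=13, L[13]='a', prepend. Next row=LF[13]=8
  step 13: row=8, L[8]='A', prepend. Next row=LF[8]=1
  step 14: row=1, L[1]='a', prepend. Next row=LF[1]=6
Reversed output: aAabbaBBAbbAb$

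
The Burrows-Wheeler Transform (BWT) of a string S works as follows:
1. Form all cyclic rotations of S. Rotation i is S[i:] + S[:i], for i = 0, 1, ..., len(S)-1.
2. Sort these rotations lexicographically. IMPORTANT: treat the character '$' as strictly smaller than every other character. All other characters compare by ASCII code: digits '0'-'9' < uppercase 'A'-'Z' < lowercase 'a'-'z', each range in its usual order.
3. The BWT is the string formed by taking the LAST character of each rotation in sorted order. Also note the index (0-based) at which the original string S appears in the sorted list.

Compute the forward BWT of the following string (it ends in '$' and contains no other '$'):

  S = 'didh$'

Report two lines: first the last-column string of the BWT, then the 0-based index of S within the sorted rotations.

Answer: hi$dd
2

Derivation:
All 5 rotations (rotation i = S[i:]+S[:i]):
  rot[0] = didh$
  rot[1] = idh$d
  rot[2] = dh$di
  rot[3] = h$did
  rot[4] = $didh
Sorted (with $ < everything):
  sorted[0] = $didh  (last char: 'h')
  sorted[1] = dh$di  (last char: 'i')
  sorted[2] = didh$  (last char: '$')
  sorted[3] = h$did  (last char: 'd')
  sorted[4] = idh$d  (last char: 'd')
Last column: hi$dd
Original string S is at sorted index 2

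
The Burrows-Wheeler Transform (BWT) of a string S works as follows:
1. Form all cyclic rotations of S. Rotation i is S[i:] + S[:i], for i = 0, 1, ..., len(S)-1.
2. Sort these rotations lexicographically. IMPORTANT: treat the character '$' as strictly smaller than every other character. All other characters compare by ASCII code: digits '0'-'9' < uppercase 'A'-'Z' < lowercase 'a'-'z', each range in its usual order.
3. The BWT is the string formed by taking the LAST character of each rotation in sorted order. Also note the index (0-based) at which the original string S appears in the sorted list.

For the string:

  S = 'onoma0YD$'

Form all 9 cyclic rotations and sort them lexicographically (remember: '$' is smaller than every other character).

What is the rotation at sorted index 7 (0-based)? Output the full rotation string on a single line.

Answer: oma0YD$on

Derivation:
All 9 rotations (rotation i = S[i:]+S[:i]):
  rot[0] = onoma0YD$
  rot[1] = noma0YD$o
  rot[2] = oma0YD$on
  rot[3] = ma0YD$ono
  rot[4] = a0YD$onom
  rot[5] = 0YD$onoma
  rot[6] = YD$onoma0
  rot[7] = D$onoma0Y
  rot[8] = $onoma0YD
Sorted (with $ < everything):
  sorted[0] = $onoma0YD
  sorted[1] = 0YD$onoma
  sorted[2] = D$onoma0Y
  sorted[3] = YD$onoma0
  sorted[4] = a0YD$onom
  sorted[5] = ma0YD$ono
  sorted[6] = noma0YD$o
  sorted[7] = oma0YD$on
  sorted[8] = onoma0YD$
sorted[7] = oma0YD$on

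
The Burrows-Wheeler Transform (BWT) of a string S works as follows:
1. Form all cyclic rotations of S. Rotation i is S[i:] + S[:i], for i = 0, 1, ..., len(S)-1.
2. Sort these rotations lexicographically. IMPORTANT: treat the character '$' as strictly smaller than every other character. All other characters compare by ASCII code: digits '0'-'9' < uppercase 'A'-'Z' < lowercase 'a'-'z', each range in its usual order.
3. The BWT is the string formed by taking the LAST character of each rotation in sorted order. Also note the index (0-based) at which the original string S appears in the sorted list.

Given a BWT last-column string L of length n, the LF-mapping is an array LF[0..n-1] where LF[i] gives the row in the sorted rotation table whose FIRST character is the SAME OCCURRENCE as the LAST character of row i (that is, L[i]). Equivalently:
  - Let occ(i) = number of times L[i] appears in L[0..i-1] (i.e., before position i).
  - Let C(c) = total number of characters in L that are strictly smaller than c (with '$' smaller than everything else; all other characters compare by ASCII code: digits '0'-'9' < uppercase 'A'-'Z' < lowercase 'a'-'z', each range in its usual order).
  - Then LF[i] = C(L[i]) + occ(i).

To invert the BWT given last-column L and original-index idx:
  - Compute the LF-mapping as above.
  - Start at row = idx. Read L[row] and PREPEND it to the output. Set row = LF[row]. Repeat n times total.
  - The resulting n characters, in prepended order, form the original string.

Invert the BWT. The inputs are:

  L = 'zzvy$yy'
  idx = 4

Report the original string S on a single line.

LF mapping: 5 6 1 2 0 3 4
Walk LF starting at row 4, prepending L[row]:
  step 1: row=4, L[4]='$', prepend. Next row=LF[4]=0
  step 2: row=0, L[0]='z', prepend. Next row=LF[0]=5
  step 3: row=5, L[5]='y', prepend. Next row=LF[5]=3
  step 4: row=3, L[3]='y', prepend. Next row=LF[3]=2
  step 5: row=2, L[2]='v', prepend. Next row=LF[2]=1
  step 6: row=1, L[1]='z', prepend. Next row=LF[1]=6
  step 7: row=6, L[6]='y', prepend. Next row=LF[6]=4
Reversed output: yzvyyz$

Answer: yzvyyz$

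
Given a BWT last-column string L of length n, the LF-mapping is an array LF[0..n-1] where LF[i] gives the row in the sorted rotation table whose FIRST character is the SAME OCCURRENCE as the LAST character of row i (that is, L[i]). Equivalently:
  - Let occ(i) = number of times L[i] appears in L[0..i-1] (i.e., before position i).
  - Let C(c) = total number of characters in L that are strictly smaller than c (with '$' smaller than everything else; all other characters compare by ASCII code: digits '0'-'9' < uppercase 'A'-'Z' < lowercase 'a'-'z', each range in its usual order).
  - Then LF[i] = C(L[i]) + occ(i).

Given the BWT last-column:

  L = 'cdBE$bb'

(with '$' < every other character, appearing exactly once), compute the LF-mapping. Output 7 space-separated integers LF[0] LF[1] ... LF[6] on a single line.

Char counts: '$':1, 'B':1, 'E':1, 'b':2, 'c':1, 'd':1
C (first-col start): C('$')=0, C('B')=1, C('E')=2, C('b')=3, C('c')=5, C('d')=6
L[0]='c': occ=0, LF[0]=C('c')+0=5+0=5
L[1]='d': occ=0, LF[1]=C('d')+0=6+0=6
L[2]='B': occ=0, LF[2]=C('B')+0=1+0=1
L[3]='E': occ=0, LF[3]=C('E')+0=2+0=2
L[4]='$': occ=0, LF[4]=C('$')+0=0+0=0
L[5]='b': occ=0, LF[5]=C('b')+0=3+0=3
L[6]='b': occ=1, LF[6]=C('b')+1=3+1=4

Answer: 5 6 1 2 0 3 4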